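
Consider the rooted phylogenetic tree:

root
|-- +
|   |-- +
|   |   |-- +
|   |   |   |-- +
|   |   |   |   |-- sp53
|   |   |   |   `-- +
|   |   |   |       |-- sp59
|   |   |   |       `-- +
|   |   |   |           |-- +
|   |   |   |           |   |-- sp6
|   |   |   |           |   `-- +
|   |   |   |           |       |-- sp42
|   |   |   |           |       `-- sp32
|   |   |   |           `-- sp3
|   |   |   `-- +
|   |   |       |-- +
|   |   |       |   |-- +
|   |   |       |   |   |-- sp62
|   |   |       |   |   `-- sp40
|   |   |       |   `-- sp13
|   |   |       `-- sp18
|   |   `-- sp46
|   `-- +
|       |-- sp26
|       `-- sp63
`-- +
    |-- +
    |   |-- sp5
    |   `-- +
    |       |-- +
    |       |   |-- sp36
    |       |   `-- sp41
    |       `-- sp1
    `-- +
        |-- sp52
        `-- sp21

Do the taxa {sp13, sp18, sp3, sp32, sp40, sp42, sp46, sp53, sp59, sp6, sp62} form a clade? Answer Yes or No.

The most recent common ancestor of these taxa subtends (((sp53,(sp59,((sp6,(sp42,sp32)),sp3))),(((sp62,sp40),sp13),sp18)),sp46).
That clade has exactly 11 tips — every listed taxon and nothing else — so the group is monophyletic.

Yes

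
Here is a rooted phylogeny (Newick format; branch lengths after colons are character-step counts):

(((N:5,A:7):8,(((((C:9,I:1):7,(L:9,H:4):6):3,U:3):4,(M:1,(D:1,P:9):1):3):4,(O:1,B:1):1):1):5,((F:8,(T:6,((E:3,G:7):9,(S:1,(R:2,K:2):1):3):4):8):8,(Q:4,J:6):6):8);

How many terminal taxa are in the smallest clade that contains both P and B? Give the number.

10

The MRCA of P and B is the node subtending (((((C,I),(L,H)),U),(M,(D,P))),(O,B)).
That clade contains 10 terminal taxa: B, C, D, H, I, L, M, O, P, U.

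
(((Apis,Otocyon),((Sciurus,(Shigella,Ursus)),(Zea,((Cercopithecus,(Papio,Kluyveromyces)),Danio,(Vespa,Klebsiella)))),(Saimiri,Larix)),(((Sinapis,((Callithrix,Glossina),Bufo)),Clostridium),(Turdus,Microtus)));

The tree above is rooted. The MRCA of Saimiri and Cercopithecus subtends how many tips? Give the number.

The MRCA of Saimiri and Cercopithecus is the node subtending ((Apis,Otocyon),((Sciurus,(Shigella,Ursus)),(Zea,((Cercopithecus,(Papio,Kluyveromyces)),Danio,(Vespa,Klebsiella)))),(Saimiri,Larix)).
That clade contains 14 terminal taxa: Apis, Cercopithecus, Danio, Klebsiella, Kluyveromyces, Larix, Otocyon, Papio, Saimiri, Sciurus, Shigella, Ursus, Vespa, Zea.

14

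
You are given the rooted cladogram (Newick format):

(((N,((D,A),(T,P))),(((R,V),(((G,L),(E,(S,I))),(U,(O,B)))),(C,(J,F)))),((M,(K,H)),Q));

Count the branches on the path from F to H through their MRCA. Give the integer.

9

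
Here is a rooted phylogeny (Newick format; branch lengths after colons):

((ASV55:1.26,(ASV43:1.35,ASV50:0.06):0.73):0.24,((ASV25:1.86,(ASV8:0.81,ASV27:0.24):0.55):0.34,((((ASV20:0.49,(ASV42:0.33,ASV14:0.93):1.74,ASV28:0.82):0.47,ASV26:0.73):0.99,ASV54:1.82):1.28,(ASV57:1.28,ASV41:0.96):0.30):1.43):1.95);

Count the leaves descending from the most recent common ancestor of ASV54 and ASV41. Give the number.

The MRCA of ASV54 and ASV41 is the node subtending ((((ASV20,(ASV42,ASV14),ASV28),ASV26),ASV54),(ASV57,ASV41)).
That clade contains 8 terminal taxa: ASV14, ASV20, ASV26, ASV28, ASV41, ASV42, ASV54, ASV57.

8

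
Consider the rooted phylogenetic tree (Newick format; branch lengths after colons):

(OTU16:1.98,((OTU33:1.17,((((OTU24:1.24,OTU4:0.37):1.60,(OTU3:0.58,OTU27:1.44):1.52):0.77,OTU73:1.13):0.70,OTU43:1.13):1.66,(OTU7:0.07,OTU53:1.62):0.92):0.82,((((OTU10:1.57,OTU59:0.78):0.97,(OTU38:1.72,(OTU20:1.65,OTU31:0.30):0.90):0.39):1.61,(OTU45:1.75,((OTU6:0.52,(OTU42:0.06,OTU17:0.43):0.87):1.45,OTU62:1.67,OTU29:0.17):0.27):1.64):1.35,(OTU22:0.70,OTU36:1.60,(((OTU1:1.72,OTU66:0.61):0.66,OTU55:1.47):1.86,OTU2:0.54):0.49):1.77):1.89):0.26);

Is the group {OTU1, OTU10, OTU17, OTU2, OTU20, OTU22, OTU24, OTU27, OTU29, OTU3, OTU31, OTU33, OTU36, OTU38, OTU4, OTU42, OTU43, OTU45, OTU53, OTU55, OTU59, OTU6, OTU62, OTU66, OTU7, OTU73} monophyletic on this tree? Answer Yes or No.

Yes

The most recent common ancestor of these taxa subtends ((OTU33,((((OTU24,OTU4),(OTU3,OTU27)),OTU73),OTU43),(OTU7,OTU53)),((((OTU10,OTU59),(OTU38,(OTU20,OTU31))),(OTU45,((OTU6,(OTU42,OTU17)),OTU62,OTU29))),(OTU22,OTU36,(((OTU1,OTU66),OTU55),OTU2)))).
That clade has exactly 26 tips — every listed taxon and nothing else — so the group is monophyletic.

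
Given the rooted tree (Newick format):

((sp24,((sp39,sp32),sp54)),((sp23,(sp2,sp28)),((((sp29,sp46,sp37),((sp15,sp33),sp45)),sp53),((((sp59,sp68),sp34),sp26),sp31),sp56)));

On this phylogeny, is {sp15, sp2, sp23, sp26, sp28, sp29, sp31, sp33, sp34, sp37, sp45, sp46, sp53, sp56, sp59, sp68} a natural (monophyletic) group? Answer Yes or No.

Yes

The most recent common ancestor of these taxa subtends ((sp23,(sp2,sp28)),((((sp29,sp46,sp37),((sp15,sp33),sp45)),sp53),((((sp59,sp68),sp34),sp26),sp31),sp56)).
That clade has exactly 16 tips — every listed taxon and nothing else — so the group is monophyletic.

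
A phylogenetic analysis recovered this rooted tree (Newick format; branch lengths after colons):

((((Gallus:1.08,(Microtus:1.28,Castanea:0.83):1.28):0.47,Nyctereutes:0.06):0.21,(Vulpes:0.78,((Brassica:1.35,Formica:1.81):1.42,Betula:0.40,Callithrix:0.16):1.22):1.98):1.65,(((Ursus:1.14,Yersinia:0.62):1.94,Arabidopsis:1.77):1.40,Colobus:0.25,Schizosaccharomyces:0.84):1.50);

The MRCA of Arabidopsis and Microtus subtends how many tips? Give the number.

The MRCA of Arabidopsis and Microtus is the root, so the clade is the entire tree.
That clade contains 14 terminal taxa: Arabidopsis, Betula, Brassica, Callithrix, Castanea, Colobus, Formica, Gallus, Microtus, Nyctereutes, Schizosaccharomyces, Ursus, Vulpes, Yersinia.

14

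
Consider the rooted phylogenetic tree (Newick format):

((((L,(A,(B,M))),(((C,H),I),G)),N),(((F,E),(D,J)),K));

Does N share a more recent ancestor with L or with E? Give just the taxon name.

L

The MRCA of N and L subtends (((L,(A,(B,M))),(((C,H),I),G)),N) (9 taxa).
The MRCA of N and E is the root, subtending the entire tree (14 taxa).
The first is nested inside the second, so N shares a more recent common ancestor with L.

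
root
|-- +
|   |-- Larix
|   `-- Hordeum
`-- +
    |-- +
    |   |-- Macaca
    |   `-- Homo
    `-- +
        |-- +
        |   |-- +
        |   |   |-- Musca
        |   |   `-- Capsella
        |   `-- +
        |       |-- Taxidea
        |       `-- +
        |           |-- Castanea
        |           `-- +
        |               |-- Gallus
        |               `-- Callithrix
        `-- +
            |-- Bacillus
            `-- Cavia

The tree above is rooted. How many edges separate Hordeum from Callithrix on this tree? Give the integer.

The MRCA of Hordeum and Callithrix is the root of the tree.
From Hordeum up to that node: 2 branches. From Callithrix up to the same node: 7 branches. Total: 2 + 7 = 9.

9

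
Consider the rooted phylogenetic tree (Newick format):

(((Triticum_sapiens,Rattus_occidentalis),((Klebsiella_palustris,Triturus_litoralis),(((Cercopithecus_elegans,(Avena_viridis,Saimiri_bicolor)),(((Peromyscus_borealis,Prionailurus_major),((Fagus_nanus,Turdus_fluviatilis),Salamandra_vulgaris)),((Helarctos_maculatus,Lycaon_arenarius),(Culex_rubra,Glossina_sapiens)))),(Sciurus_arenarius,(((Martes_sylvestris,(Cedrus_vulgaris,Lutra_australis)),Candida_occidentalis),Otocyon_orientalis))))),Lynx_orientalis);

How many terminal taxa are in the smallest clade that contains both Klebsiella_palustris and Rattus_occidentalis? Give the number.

The MRCA of Klebsiella_palustris and Rattus_occidentalis is the node subtending ((Triticum_sapiens,Rattus_occidentalis),((Klebsiella_palustris,Triturus_litoralis),(((Cercopithecus_elegans,(Avena_viridis,Saimiri_bicolor)),(((Peromyscus_borealis,Prionailurus_major),((Fagus_nanus,Turdus_fluviatilis),Salamandra_vulgaris)),((Helarctos_maculatus,Lycaon_arenarius),(Culex_rubra,Glossina_sapiens)))),(Sciurus_arenarius,(((Martes_sylvestris,(Cedrus_vulgaris,Lutra_australis)),Candida_occidentalis),Otocyon_orientalis))))).
That clade contains 22 terminal taxa: Avena_viridis, Candida_occidentalis, Cedrus_vulgaris, Cercopithecus_elegans, Culex_rubra, Fagus_nanus, Glossina_sapiens, Helarctos_maculatus, Klebsiella_palustris, Lutra_australis, Lycaon_arenarius, Martes_sylvestris, Otocyon_orientalis, Peromyscus_borealis, Prionailurus_major, Rattus_occidentalis, Saimiri_bicolor, Salamandra_vulgaris, Sciurus_arenarius, Triticum_sapiens, Triturus_litoralis, Turdus_fluviatilis.

22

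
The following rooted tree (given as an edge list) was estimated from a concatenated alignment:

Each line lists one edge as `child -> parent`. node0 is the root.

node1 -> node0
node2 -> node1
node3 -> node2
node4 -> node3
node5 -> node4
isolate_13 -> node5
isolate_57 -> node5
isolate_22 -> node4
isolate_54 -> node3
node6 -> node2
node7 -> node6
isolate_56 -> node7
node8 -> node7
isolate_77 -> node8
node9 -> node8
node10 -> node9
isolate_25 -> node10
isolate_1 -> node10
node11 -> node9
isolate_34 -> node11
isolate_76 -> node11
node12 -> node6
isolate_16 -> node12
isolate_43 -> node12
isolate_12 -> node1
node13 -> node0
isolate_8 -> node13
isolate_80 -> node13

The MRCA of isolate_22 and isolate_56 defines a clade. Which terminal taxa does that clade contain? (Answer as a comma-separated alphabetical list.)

isolate_1, isolate_13, isolate_16, isolate_22, isolate_25, isolate_34, isolate_43, isolate_54, isolate_56, isolate_57, isolate_76, isolate_77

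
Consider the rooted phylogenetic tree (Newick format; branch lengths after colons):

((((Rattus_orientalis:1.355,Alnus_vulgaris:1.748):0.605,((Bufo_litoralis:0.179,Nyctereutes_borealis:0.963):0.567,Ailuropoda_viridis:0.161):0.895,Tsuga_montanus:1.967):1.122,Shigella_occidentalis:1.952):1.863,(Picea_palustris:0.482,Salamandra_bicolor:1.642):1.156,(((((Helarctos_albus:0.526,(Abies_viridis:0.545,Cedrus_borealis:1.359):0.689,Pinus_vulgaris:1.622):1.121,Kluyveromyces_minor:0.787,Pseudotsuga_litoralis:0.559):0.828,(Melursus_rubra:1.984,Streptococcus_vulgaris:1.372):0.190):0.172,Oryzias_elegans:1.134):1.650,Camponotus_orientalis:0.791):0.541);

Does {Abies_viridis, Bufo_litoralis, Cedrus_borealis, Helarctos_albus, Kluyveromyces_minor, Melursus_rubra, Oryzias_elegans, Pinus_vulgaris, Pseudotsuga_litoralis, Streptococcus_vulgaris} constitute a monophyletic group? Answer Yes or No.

The MRCA of the listed taxa is the root, so the smallest clade containing them is the whole tree.
That clade also contains Ailuropoda_viridis, Alnus_vulgaris, Camponotus_orientalis, Nyctereutes_borealis, Picea_palustris, Rattus_orientalis, Salamandra_bicolor, Shigella_occidentalis, Tsuga_montanus, which are not in the proposed group, so the group is not monophyletic.

No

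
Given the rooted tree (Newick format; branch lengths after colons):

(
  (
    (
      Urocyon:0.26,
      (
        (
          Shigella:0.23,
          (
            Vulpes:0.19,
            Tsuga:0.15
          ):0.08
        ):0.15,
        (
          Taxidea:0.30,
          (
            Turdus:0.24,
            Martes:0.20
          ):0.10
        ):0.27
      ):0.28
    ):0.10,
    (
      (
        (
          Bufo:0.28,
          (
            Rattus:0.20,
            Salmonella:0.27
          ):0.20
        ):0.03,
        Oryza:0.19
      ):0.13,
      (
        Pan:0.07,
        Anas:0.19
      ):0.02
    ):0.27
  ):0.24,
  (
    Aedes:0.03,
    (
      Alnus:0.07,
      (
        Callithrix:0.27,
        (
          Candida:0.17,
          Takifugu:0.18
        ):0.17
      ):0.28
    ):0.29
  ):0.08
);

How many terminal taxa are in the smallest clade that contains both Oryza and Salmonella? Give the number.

The MRCA of Oryza and Salmonella is the node subtending ((Bufo,(Rattus,Salmonella)),Oryza).
That clade contains 4 terminal taxa: Bufo, Oryza, Rattus, Salmonella.

4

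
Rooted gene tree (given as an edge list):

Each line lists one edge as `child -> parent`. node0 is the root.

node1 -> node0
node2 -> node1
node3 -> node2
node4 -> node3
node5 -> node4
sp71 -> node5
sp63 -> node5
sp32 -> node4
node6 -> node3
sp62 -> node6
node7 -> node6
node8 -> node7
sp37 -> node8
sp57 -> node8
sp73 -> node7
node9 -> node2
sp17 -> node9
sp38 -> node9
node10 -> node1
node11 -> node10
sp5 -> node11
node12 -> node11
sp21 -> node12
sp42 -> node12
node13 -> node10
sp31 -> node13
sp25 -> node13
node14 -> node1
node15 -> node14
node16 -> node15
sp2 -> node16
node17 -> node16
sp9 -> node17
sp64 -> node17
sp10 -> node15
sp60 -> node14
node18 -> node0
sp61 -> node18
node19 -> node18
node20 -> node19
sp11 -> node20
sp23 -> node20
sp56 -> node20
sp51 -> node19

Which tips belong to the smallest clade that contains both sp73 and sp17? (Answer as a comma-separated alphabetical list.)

Tracing sp73: it sits inside ((sp37,sp57),sp73).
Tracing sp17: it sits inside (sp17,sp38).
The smallest clade enclosing both is ((((sp71,sp63),sp32),(sp62,((sp37,sp57),sp73))),(sp17,sp38)); the answer is its 9 terminal taxa in alphabetical order.

sp17, sp32, sp37, sp38, sp57, sp62, sp63, sp71, sp73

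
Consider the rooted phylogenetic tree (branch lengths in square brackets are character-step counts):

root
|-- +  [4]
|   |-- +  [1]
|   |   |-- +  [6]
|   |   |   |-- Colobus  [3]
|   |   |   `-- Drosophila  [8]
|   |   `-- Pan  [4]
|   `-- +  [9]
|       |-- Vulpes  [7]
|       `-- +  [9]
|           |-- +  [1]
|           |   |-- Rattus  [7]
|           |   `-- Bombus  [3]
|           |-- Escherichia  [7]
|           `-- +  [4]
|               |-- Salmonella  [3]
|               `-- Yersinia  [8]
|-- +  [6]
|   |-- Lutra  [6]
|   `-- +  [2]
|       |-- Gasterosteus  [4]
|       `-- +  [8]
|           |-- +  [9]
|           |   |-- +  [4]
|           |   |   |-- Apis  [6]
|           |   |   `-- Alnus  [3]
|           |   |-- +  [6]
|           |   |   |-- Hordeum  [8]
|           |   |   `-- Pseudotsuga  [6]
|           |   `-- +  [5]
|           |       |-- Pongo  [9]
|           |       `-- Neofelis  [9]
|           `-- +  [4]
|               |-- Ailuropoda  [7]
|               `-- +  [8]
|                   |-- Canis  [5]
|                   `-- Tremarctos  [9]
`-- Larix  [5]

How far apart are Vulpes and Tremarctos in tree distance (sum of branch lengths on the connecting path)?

57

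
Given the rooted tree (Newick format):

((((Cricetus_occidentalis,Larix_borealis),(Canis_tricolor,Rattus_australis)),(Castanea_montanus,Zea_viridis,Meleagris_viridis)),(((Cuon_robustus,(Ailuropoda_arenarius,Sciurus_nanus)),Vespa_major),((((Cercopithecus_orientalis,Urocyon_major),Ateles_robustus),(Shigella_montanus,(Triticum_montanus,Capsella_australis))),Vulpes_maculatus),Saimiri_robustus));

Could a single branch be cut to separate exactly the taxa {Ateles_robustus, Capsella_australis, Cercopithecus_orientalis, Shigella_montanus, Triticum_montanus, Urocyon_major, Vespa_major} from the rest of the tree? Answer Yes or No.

The MRCA of the listed taxa subtends (((Cuon_robustus,(Ailuropoda_arenarius,Sciurus_nanus)),Vespa_major),((((Cercopithecus_orientalis,Urocyon_major),Ateles_robustus),(Shigella_montanus,(Triticum_montanus,Capsella_australis))),Vulpes_maculatus),Saimiri_robustus).
That clade also contains Ailuropoda_arenarius, Cuon_robustus, Saimiri_robustus, Sciurus_nanus, Vulpes_maculatus, which are not in the proposed group, so the group is not monophyletic.

No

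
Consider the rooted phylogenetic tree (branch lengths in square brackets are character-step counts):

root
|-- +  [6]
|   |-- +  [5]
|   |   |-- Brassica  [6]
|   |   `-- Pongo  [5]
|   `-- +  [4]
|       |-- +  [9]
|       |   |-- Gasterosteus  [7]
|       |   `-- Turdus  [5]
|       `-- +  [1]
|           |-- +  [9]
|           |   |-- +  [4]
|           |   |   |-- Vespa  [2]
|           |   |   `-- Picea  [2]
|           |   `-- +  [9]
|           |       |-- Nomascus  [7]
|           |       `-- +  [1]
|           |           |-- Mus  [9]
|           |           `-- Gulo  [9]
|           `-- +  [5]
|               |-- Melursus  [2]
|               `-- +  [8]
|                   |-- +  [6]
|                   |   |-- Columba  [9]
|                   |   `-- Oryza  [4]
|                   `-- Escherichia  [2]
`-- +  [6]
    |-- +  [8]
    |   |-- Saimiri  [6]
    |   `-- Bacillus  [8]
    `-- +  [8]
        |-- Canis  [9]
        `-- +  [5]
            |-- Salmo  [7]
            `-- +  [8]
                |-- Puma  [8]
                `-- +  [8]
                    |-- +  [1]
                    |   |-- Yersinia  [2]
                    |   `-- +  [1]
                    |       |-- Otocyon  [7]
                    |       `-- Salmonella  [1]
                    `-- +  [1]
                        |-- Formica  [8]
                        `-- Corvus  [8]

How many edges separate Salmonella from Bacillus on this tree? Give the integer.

The MRCA of Salmonella and Bacillus is the node subtending ((Saimiri,Bacillus),(Canis,(Salmo,(Puma,((Yersinia,(Otocyon,Salmonella)),(Formica,Corvus)))))).
From Salmonella up to that node: 7 branches. From Bacillus up to the same node: 2 branches. Total: 7 + 2 = 9.

9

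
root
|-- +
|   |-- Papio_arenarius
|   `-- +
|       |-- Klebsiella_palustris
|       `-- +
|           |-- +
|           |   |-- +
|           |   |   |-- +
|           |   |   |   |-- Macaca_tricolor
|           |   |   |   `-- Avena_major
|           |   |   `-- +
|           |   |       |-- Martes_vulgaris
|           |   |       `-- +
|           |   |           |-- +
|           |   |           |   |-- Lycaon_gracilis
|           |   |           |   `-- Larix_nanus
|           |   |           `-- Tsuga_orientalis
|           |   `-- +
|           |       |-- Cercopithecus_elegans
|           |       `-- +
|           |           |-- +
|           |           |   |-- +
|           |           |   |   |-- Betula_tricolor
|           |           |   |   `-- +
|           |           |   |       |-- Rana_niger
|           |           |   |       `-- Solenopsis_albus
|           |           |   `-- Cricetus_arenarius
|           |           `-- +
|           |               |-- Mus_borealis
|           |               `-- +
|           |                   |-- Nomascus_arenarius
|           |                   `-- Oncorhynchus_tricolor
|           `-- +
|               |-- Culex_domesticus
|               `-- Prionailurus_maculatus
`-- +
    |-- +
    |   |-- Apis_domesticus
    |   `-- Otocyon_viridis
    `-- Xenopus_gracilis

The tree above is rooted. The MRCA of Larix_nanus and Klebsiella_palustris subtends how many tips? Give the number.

17

The MRCA of Larix_nanus and Klebsiella_palustris is the node subtending (Klebsiella_palustris,((((Macaca_tricolor,Avena_major),(Martes_vulgaris,((Lycaon_gracilis,Larix_nanus),Tsuga_orientalis))),(Cercopithecus_elegans,(((Betula_tricolor,(Rana_niger,Solenopsis_albus)),Cricetus_arenarius),(Mus_borealis,(Nomascus_arenarius,Oncorhynchus_tricolor))))),(Culex_domesticus,Prionailurus_maculatus))).
That clade contains 17 terminal taxa: Avena_major, Betula_tricolor, Cercopithecus_elegans, Cricetus_arenarius, Culex_domesticus, Klebsiella_palustris, Larix_nanus, Lycaon_gracilis, Macaca_tricolor, Martes_vulgaris, Mus_borealis, Nomascus_arenarius, Oncorhynchus_tricolor, Prionailurus_maculatus, Rana_niger, Solenopsis_albus, Tsuga_orientalis.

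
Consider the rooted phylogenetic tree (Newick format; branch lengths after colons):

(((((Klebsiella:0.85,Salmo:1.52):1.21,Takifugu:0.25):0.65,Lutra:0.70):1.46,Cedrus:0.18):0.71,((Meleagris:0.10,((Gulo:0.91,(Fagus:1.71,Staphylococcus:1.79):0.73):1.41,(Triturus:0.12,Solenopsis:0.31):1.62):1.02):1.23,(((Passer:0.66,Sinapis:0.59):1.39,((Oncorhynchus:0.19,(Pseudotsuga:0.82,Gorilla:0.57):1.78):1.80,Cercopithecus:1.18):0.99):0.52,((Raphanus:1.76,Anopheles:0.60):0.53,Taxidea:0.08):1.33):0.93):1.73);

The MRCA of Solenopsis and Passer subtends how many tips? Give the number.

15

The MRCA of Solenopsis and Passer is the node subtending ((Meleagris,((Gulo,(Fagus,Staphylococcus)),(Triturus,Solenopsis))),(((Passer,Sinapis),((Oncorhynchus,(Pseudotsuga,Gorilla)),Cercopithecus)),((Raphanus,Anopheles),Taxidea))).
That clade contains 15 terminal taxa: Anopheles, Cercopithecus, Fagus, Gorilla, Gulo, Meleagris, Oncorhynchus, Passer, Pseudotsuga, Raphanus, Sinapis, Solenopsis, Staphylococcus, Taxidea, Triturus.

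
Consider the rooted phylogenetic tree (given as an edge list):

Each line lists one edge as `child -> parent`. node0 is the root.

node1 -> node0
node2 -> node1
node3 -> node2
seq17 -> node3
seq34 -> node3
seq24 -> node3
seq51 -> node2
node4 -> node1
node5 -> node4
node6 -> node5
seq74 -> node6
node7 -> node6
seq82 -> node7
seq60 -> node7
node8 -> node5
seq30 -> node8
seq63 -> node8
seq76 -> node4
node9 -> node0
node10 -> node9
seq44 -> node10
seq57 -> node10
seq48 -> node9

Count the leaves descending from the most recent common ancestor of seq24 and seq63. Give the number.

10

The MRCA of seq24 and seq63 is the node subtending (((seq17,seq34,seq24),seq51),(((seq74,(seq82,seq60)),(seq30,seq63)),seq76)).
That clade contains 10 terminal taxa: seq17, seq24, seq30, seq34, seq51, seq60, seq63, seq74, seq76, seq82.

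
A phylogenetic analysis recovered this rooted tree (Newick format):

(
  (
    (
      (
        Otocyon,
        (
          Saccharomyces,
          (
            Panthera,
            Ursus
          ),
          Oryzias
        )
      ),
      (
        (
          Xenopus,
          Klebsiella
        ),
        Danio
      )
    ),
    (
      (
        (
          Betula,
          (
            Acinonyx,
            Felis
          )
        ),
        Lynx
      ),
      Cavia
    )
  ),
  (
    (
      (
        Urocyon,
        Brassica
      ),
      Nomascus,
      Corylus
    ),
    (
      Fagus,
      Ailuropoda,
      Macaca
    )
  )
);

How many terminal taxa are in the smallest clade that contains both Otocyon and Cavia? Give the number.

13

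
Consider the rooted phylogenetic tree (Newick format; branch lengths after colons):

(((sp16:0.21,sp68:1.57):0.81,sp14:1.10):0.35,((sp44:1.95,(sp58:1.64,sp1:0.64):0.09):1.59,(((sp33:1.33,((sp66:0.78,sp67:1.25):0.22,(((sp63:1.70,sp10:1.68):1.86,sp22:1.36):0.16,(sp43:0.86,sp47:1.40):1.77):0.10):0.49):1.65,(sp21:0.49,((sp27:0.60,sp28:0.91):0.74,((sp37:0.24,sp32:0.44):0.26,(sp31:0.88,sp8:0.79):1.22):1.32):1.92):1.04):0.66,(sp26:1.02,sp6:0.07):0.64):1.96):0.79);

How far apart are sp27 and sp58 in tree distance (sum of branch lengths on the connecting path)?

10.24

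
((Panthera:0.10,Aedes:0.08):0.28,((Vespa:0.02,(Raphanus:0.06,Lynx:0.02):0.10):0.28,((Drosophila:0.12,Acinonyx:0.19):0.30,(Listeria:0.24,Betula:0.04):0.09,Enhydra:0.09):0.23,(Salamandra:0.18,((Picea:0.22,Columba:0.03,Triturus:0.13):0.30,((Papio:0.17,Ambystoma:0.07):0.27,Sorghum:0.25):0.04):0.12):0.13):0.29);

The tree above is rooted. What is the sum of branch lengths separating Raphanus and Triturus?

1.12

The path runs Raphanus → … → MRCA → … → Triturus; the MRCA is the node subtending ((Vespa,(Raphanus,Lynx)),((Drosophila,Acinonyx),(Listeria,Betula),Enhydra),(Salamandra,((Picea,Columba,Triturus),((Papio,Ambystoma),Sorghum)))).
Branch lengths along that path: 0.06 + 0.10 + 0.28 + 0.13 + 0.12 + 0.30 + 0.13 = 1.12.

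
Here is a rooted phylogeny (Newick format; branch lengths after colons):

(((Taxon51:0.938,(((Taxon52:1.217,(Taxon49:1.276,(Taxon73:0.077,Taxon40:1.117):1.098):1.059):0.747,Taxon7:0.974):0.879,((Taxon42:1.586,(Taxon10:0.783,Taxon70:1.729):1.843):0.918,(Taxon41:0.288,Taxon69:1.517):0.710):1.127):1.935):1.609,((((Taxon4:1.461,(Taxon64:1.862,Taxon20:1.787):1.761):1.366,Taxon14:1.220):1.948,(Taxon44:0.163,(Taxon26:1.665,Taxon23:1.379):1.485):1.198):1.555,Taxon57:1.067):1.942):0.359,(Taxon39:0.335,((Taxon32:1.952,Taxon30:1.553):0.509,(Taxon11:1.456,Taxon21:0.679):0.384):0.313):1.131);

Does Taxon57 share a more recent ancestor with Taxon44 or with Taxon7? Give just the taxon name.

Taxon44

The MRCA of Taxon57 and Taxon44 subtends ((((Taxon4,(Taxon64,Taxon20)),Taxon14),(Taxon44,(Taxon26,Taxon23))),Taxon57) (8 taxa).
The MRCA of Taxon57 and Taxon7 subtends ((Taxon51,(((Taxon52,(Taxon49,(Taxon73,Taxon40))),Taxon7),((Taxon42,(Taxon10,Taxon70)),(Taxon41,Taxon69)))),((((Taxon4,(Taxon64,Taxon20)),Taxon14),(Taxon44,(Taxon26,Taxon23))),Taxon57)) (19 taxa).
The first is nested inside the second, so Taxon57 shares a more recent common ancestor with Taxon44.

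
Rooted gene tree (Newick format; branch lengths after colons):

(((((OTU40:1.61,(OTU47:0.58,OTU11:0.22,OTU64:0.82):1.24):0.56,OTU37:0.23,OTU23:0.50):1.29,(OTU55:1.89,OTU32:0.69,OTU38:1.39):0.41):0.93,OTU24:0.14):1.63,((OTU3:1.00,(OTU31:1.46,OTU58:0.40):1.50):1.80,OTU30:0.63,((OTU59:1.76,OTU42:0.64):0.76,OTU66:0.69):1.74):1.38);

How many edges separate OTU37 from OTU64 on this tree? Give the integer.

The MRCA of OTU37 and OTU64 is the node subtending ((OTU40,(OTU47,OTU11,OTU64)),OTU37,OTU23).
From OTU37 up to that node: 1 branch. From OTU64 up to the same node: 3 branches. Total: 1 + 3 = 4.

4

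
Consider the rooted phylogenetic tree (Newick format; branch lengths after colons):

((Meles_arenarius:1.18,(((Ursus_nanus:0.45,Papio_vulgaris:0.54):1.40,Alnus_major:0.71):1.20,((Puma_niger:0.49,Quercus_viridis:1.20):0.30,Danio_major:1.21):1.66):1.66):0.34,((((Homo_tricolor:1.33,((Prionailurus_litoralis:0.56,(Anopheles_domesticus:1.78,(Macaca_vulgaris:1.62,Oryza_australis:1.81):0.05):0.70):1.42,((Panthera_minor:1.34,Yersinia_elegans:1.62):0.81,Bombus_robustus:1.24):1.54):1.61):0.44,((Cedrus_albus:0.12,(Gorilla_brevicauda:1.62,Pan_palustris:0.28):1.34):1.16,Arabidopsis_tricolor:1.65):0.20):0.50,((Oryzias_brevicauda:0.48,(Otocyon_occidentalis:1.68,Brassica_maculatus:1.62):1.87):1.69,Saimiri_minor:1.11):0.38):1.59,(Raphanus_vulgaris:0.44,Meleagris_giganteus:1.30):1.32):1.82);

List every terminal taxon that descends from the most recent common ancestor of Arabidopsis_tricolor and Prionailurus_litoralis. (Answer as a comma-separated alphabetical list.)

Anopheles_domesticus, Arabidopsis_tricolor, Bombus_robustus, Cedrus_albus, Gorilla_brevicauda, Homo_tricolor, Macaca_vulgaris, Oryza_australis, Pan_palustris, Panthera_minor, Prionailurus_litoralis, Yersinia_elegans

Tracing Arabidopsis_tricolor: it sits inside ((Cedrus_albus,(Gorilla_brevicauda,Pan_palustris)),Arabidopsis_tricolor).
Tracing Prionailurus_litoralis: it sits inside (Prionailurus_litoralis,(Anopheles_domesticus,(Macaca_vulgaris,Oryza_australis))).
The smallest clade enclosing both is ((Homo_tricolor,((Prionailurus_litoralis,(Anopheles_domesticus,(Macaca_vulgaris,Oryza_australis))),((Panthera_minor,Yersinia_elegans),Bombus_robustus))),((Cedrus_albus,(Gorilla_brevicauda,Pan_palustris)),Arabidopsis_tricolor)); the answer is its 12 terminal taxa in alphabetical order.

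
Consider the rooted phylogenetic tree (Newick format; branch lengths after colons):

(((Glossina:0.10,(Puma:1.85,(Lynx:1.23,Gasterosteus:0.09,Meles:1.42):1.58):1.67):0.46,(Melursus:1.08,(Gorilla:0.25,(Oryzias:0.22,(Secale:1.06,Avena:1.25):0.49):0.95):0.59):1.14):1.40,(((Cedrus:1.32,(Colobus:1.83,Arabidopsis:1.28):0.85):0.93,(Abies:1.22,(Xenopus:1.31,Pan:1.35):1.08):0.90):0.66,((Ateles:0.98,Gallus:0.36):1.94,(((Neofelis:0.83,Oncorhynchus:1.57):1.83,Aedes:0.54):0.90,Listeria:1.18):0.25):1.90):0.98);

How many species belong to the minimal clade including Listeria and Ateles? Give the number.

The MRCA of Listeria and Ateles is the node subtending ((Ateles,Gallus),(((Neofelis,Oncorhynchus),Aedes),Listeria)).
That clade contains 6 terminal taxa: Aedes, Ateles, Gallus, Listeria, Neofelis, Oncorhynchus.

6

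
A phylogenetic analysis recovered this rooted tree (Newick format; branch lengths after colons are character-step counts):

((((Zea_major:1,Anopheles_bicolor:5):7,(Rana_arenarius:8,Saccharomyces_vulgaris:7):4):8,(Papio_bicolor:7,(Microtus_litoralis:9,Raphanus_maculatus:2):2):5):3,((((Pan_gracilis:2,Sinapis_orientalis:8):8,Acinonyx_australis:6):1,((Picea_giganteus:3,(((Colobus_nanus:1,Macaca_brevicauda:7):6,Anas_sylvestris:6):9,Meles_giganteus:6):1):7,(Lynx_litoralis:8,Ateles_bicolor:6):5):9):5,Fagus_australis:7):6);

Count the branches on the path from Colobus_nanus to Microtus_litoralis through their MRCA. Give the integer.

The MRCA of Colobus_nanus and Microtus_litoralis is the root of the tree.
From Colobus_nanus up to that node: 8 branches. From Microtus_litoralis up to the same node: 4 branches. Total: 8 + 4 = 12.

12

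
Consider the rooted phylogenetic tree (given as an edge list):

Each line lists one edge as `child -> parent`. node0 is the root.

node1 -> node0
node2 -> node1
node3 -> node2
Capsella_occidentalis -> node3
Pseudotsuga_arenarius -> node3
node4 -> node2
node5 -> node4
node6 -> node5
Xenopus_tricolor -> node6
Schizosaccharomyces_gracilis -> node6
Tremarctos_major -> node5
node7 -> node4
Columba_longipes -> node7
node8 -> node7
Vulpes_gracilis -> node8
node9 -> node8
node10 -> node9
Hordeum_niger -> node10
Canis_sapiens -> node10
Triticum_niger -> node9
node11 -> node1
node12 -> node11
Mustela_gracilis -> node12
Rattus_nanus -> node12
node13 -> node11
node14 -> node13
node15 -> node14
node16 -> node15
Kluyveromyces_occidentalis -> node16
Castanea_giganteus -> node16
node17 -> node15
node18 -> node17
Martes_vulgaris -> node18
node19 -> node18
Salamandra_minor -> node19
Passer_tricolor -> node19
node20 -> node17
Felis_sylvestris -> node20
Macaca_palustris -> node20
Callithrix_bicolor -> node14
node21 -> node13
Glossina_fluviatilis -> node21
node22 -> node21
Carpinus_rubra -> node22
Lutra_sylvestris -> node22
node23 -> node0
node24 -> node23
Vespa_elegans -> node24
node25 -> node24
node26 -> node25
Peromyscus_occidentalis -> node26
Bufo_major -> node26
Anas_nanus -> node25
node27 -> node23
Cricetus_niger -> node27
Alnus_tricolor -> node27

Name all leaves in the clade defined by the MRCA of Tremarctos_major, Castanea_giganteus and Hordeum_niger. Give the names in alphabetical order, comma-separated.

Tracing Tremarctos_major: it sits inside ((Xenopus_tricolor,Schizosaccharomyces_gracilis),Tremarctos_major).
Tracing Castanea_giganteus: it sits inside (Kluyveromyces_occidentalis,Castanea_giganteus).
Tracing Hordeum_niger: it sits inside (Hordeum_niger,Canis_sapiens).
The smallest clade enclosing all 3 is (((Capsella_occidentalis,Pseudotsuga_arenarius),(((Xenopus_tricolor,Schizosaccharomyces_gracilis),Tremarctos_major),(Columba_longipes,(Vulpes_gracilis,((Hordeum_niger,Canis_sapiens),Triticum_niger))))),((Mustela_gracilis,Rattus_nanus),((((Kluyveromyces_occidentalis,Castanea_giganteus),((Martes_vulgaris,(Salamandra_minor,Passer_tricolor)),(Felis_sylvestris,Macaca_palustris))),Callithrix_bicolor),(Glossina_fluviatilis,(Carpinus_rubra,Lutra_sylvestris))))); the answer is its 23 terminal taxa in alphabetical order.

Callithrix_bicolor, Canis_sapiens, Capsella_occidentalis, Carpinus_rubra, Castanea_giganteus, Columba_longipes, Felis_sylvestris, Glossina_fluviatilis, Hordeum_niger, Kluyveromyces_occidentalis, Lutra_sylvestris, Macaca_palustris, Martes_vulgaris, Mustela_gracilis, Passer_tricolor, Pseudotsuga_arenarius, Rattus_nanus, Salamandra_minor, Schizosaccharomyces_gracilis, Tremarctos_major, Triticum_niger, Vulpes_gracilis, Xenopus_tricolor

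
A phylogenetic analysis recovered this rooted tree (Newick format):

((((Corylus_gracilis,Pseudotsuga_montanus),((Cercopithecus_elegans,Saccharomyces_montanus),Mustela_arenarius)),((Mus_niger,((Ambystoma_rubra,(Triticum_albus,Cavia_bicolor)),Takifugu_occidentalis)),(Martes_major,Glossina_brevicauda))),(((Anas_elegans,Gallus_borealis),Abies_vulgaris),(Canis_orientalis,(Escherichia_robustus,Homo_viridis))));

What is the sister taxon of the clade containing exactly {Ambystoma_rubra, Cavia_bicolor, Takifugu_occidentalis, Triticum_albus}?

The clade containing exactly {Ambystoma_rubra, Cavia_bicolor, Takifugu_occidentalis, Triticum_albus} attaches to the tree at the node subtending (Mus_niger,((Ambystoma_rubra,(Triticum_albus,Cavia_bicolor)),Takifugu_occidentalis)).
The other lineage descending from that same node — the sister group — is the single tip Mus_niger.

Mus_niger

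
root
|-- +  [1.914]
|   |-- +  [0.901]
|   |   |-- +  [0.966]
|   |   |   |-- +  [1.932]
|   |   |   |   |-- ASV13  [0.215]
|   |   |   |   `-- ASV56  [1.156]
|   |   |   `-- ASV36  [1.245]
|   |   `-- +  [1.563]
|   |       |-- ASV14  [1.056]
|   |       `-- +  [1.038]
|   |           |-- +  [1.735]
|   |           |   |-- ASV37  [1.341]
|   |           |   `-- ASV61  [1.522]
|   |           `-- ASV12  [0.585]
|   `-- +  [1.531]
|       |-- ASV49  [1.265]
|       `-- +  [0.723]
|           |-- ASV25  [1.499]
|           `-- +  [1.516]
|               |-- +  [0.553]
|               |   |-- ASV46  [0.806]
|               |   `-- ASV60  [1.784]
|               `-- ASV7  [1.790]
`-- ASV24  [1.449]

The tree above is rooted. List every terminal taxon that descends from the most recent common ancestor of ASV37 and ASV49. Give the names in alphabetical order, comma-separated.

ASV12, ASV13, ASV14, ASV25, ASV36, ASV37, ASV46, ASV49, ASV56, ASV60, ASV61, ASV7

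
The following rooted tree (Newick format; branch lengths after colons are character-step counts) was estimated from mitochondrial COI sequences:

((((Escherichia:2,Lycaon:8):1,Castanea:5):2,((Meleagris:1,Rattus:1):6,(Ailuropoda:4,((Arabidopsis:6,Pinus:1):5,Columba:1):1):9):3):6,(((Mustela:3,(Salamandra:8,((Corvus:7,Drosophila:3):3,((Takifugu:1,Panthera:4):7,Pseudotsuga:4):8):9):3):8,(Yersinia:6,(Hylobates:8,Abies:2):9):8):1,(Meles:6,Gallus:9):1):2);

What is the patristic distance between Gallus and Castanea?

25

The path runs Gallus → … → MRCA → … → Castanea; the MRCA is the root of the tree.
Branch lengths along that path: 9 + 1 + 2 + 6 + 2 + 5 = 25.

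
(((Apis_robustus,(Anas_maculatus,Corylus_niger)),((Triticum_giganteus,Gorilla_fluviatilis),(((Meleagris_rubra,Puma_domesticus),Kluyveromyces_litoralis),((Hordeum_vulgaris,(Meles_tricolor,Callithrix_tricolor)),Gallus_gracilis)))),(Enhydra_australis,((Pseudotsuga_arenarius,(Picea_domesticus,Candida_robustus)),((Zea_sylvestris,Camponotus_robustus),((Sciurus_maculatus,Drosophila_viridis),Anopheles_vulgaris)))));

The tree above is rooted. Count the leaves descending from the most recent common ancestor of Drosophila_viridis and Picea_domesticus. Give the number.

8

The MRCA of Drosophila_viridis and Picea_domesticus is the node subtending ((Pseudotsuga_arenarius,(Picea_domesticus,Candida_robustus)),((Zea_sylvestris,Camponotus_robustus),((Sciurus_maculatus,Drosophila_viridis),Anopheles_vulgaris))).
That clade contains 8 terminal taxa: Anopheles_vulgaris, Camponotus_robustus, Candida_robustus, Drosophila_viridis, Picea_domesticus, Pseudotsuga_arenarius, Sciurus_maculatus, Zea_sylvestris.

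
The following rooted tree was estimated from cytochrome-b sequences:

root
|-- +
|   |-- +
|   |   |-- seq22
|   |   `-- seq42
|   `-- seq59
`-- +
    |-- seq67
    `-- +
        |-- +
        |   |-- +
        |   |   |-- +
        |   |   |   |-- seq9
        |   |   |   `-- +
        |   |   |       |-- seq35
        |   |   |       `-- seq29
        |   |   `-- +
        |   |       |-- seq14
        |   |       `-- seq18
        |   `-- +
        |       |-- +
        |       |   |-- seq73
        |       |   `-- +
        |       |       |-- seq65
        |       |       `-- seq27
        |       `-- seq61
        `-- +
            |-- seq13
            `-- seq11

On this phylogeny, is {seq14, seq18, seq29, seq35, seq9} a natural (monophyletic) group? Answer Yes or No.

Yes

The most recent common ancestor of these taxa subtends ((seq9,(seq35,seq29)),(seq14,seq18)).
That clade has exactly 5 tips — every listed taxon and nothing else — so the group is monophyletic.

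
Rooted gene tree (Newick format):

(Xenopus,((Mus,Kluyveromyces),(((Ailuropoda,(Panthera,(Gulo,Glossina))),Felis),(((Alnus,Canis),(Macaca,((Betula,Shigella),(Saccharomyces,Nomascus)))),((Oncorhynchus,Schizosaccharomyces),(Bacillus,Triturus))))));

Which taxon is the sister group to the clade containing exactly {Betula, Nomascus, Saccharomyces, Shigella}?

Macaca

The clade containing exactly {Betula, Nomascus, Saccharomyces, Shigella} attaches to the tree at the node subtending (Macaca,((Betula,Shigella),(Saccharomyces,Nomascus))).
The other lineage descending from that same node — the sister group — is the single tip Macaca.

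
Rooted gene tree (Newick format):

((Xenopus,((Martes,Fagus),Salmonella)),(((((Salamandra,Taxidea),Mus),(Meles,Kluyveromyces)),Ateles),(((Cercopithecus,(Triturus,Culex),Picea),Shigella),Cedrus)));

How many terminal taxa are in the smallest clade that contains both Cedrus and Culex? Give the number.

The MRCA of Cedrus and Culex is the node subtending (((Cercopithecus,(Triturus,Culex),Picea),Shigella),Cedrus).
That clade contains 6 terminal taxa: Cedrus, Cercopithecus, Culex, Picea, Shigella, Triturus.

6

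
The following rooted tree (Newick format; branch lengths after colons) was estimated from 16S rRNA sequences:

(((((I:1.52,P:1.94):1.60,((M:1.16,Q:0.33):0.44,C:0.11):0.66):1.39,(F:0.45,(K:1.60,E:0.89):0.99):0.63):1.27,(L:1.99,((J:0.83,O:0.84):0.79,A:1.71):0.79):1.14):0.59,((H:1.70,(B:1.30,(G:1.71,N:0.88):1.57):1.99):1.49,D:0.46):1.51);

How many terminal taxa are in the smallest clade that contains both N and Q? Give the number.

17

The MRCA of N and Q is the root, so the clade is the entire tree.
That clade contains 17 terminal taxa: A, B, C, D, E, F, G, H, I, J, K, L, M, N, O, P, Q.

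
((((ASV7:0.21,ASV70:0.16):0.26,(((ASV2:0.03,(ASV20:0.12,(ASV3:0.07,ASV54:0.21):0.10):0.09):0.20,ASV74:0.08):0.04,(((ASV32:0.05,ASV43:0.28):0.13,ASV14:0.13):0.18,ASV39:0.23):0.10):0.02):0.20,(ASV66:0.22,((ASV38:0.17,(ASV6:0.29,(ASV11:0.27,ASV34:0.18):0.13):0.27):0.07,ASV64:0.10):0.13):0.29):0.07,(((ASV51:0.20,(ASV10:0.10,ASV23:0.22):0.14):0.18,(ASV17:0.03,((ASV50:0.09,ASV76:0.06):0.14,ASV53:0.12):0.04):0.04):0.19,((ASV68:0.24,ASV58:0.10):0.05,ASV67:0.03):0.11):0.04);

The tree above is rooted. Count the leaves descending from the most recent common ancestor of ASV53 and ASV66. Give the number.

27

The MRCA of ASV53 and ASV66 is the root, so the clade is the entire tree.
That clade contains 27 terminal taxa: ASV10, ASV11, ASV14, ASV17, ASV2, ASV20, ASV23, ASV3, ASV32, ASV34, ASV38, ASV39, ASV43, ASV50, ASV51, ASV53, ASV54, ASV58, ASV6, ASV64, ASV66, ASV67, ASV68, ASV7, ASV70, ASV74, ASV76.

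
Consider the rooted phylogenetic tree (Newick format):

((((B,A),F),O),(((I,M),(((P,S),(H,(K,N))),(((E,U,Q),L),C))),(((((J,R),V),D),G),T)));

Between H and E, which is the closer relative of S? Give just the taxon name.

H

The MRCA of S and H subtends ((P,S),(H,(K,N))) (5 taxa).
The MRCA of S and E subtends (((P,S),(H,(K,N))),(((E,U,Q),L),C)) (10 taxa).
The first is nested inside the second, so S shares a more recent common ancestor with H.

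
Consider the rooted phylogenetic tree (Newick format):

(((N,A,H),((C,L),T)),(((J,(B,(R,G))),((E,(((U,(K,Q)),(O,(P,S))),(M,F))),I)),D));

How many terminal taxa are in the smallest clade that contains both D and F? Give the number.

The MRCA of D and F is the node subtending (((J,(B,(R,G))),((E,(((U,(K,Q)),(O,(P,S))),(M,F))),I)),D).
That clade contains 15 terminal taxa: B, D, E, F, G, I, J, K, M, O, P, Q, R, S, U.

15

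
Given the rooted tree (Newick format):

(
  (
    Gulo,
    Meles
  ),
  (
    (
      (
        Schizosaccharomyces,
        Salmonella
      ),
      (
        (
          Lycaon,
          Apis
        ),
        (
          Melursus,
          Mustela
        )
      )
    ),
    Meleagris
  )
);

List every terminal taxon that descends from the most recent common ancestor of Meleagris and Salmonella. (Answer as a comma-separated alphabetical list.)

Apis, Lycaon, Meleagris, Melursus, Mustela, Salmonella, Schizosaccharomyces

Tracing Meleagris: it sits inside (((Schizosaccharomyces,Salmonella),((Lycaon,Apis),(Melursus,Mustela))),Meleagris).
Tracing Salmonella: it sits inside (Schizosaccharomyces,Salmonella).
The smallest clade enclosing both is (((Schizosaccharomyces,Salmonella),((Lycaon,Apis),(Melursus,Mustela))),Meleagris); the answer is its 7 terminal taxa in alphabetical order.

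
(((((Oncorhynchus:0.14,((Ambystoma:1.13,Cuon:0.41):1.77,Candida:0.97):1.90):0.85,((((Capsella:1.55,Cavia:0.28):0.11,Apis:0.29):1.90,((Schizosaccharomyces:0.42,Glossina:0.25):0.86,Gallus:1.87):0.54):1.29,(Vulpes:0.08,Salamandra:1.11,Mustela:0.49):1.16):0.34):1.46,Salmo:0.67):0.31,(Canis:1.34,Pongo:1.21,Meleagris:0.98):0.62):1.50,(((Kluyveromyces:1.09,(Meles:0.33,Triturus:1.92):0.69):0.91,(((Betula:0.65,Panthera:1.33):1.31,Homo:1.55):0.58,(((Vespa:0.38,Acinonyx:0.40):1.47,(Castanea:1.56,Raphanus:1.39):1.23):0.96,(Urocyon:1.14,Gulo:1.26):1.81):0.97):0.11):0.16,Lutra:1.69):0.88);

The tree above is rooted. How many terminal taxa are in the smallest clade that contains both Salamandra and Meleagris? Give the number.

The MRCA of Salamandra and Meleagris is the node subtending ((((Oncorhynchus,((Ambystoma,Cuon),Candida)),((((Capsella,Cavia),Apis),((Schizosaccharomyces,Glossina),Gallus)),(Vulpes,Salamandra,Mustela))),Salmo),(Canis,Pongo,Meleagris)).
That clade contains 17 terminal taxa: Ambystoma, Apis, Candida, Canis, Capsella, Cavia, Cuon, Gallus, Glossina, Meleagris, Mustela, Oncorhynchus, Pongo, Salamandra, Salmo, Schizosaccharomyces, Vulpes.

17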